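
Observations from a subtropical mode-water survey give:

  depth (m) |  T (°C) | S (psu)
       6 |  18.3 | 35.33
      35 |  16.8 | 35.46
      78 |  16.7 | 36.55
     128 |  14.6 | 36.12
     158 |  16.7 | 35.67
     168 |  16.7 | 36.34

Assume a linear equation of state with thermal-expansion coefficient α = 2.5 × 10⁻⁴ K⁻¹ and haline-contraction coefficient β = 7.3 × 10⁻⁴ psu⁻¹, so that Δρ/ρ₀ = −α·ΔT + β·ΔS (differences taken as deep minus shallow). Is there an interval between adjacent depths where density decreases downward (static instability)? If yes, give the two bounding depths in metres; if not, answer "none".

Evaluate Δρ/ρ₀ = −αΔT + βΔS across each adjacent pair:
  6–35 m: −αΔT+βΔS = −(2.5 × 10⁻⁴)(-1.5)+(7.3 × 10⁻⁴)(+0.13) = 4.7 × 10⁻⁴ → stable
  35–78 m: −αΔT+βΔS = −(2.5 × 10⁻⁴)(-0.1)+(7.3 × 10⁻⁴)(+1.09) = 8.2 × 10⁻⁴ → stable
  78–128 m: −αΔT+βΔS = −(2.5 × 10⁻⁴)(-2.1)+(7.3 × 10⁻⁴)(-0.43) = 2.1 × 10⁻⁴ → stable
  128–158 m: −αΔT+βΔS = −(2.5 × 10⁻⁴)(+2.1)+(7.3 × 10⁻⁴)(-0.45) = -8.5 × 10⁻⁴ → UNSTABLE
  158–168 m: −αΔT+βΔS = −(2.5 × 10⁻⁴)(+0.0)+(7.3 × 10⁻⁴)(+0.67) = 4.9 × 10⁻⁴ → stable
The 128–158 m interval has Δρ < 0: lighter water underlies denser water.

128–158 m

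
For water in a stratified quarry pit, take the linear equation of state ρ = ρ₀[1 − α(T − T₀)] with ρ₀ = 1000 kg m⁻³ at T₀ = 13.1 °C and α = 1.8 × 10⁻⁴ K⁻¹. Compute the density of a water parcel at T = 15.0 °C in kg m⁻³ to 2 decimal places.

T − T₀ = +1.9 K.
Bracket = 1 − α·(+1.9) = 1 + (-3.42 × 10⁻⁴) = 0.9996580.
ρ = 1000 × 0.9996580 = 999.66 kg m⁻³.

999.66 kg m⁻³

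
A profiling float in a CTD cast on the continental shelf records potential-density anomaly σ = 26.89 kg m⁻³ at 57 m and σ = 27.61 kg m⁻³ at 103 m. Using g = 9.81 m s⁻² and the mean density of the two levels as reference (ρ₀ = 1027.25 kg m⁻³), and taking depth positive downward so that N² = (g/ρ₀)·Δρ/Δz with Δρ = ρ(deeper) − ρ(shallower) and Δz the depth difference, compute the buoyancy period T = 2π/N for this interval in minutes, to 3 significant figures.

8.57 min

Δρ = 1027.61 − 1026.89 = 0.72 kg m⁻³ over Δz = 103 − 57 = 46 m.
N² = (9.81/1027.25) × (0.72/46) = 1.4947 × 10⁻⁴ s⁻².
N = √(1.4947 × 10⁻⁴) = 0.012226 rad s⁻¹, so T = 2π/N = 513.92 s = 8.5653 min ≈ 8.57 min.
A positive N² confirms static stability across the interval.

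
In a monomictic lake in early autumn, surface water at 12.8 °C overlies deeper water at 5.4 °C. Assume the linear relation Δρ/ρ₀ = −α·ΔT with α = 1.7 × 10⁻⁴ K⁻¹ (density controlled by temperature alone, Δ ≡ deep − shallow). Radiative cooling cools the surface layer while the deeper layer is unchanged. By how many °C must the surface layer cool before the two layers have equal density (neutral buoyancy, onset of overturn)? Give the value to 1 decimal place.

With temperature the only control, equal density requires T_surf′ = T_deep.
T_surf′ = 5.4 °C.
Cooling required: 12.8 − 5.4 = 7.4 °C.

7.4 °C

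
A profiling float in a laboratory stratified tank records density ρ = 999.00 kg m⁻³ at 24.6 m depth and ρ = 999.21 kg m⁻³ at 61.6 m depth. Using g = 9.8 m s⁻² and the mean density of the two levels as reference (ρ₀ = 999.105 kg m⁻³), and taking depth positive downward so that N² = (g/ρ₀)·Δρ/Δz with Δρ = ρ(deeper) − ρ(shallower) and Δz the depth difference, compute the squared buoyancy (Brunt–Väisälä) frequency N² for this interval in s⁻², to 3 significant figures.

5.57 × 10⁻⁵ s⁻²

Δρ = 999.21 − 999.00 = 0.21 kg m⁻³ over Δz = 61.6 − 24.6 = 37 m.
N² = (9.8/999.105) × (0.21/37) = 5.5671 × 10⁻⁵ s⁻² ≈ 5.57 × 10⁻⁵ s⁻².
A positive N² confirms static stability across the interval.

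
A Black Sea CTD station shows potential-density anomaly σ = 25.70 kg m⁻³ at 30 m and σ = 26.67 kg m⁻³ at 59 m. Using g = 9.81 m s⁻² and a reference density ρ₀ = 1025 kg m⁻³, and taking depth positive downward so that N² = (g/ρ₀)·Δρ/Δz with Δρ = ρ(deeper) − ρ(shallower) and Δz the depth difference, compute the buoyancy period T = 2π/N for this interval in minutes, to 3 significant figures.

Δρ = 1026.67 − 1025.70 = 0.97 kg m⁻³ over Δz = 59 − 30 = 29 m.
N² = (9.81/1025) × (0.97/29) = 3.2012 × 10⁻⁴ s⁻².
N = √(3.2012 × 10⁻⁴) = 0.017892 rad s⁻¹, so T = 2π/N = 351.17 s = 5.8528 min ≈ 5.85 min.

5.85 min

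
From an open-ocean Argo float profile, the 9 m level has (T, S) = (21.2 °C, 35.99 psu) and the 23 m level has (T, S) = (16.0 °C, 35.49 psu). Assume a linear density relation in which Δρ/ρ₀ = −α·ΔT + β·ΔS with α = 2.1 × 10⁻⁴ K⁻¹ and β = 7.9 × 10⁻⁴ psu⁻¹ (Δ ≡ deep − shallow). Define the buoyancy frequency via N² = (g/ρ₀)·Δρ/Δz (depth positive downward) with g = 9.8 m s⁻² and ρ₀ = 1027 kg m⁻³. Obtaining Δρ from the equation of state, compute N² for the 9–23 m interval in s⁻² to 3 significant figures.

ΔT = -5.2 K, ΔS = -0.50 psu (deep − shallow).
Δρ/ρ₀ = −αΔT + βΔS = 1.092 × 10⁻³ − 3.95 × 10⁻⁴ = 6.97 × 10⁻⁴, so Δρ ≈ 0.7158 kg m⁻³.
N² = (g/ρ₀)·Δρ/Δz = g·(Δρ/ρ₀)/Δz = 9.8 × 6.97 × 10⁻⁴ / 14 = 4.8790 × 10⁻⁴ s⁻² ≈ 4.88 × 10⁻⁴ s⁻².

4.88 × 10⁻⁴ s⁻²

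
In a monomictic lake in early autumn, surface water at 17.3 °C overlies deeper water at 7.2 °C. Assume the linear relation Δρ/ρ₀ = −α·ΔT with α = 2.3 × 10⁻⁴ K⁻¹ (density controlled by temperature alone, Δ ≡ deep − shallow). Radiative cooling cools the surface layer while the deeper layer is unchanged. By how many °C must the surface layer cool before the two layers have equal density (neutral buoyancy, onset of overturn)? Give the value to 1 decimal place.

10.1 °C

With temperature the only control, equal density requires T_surf′ = T_deep.
T_surf′ = 7.2 °C.
Cooling required: 17.3 − 7.2 = 10.1 °C.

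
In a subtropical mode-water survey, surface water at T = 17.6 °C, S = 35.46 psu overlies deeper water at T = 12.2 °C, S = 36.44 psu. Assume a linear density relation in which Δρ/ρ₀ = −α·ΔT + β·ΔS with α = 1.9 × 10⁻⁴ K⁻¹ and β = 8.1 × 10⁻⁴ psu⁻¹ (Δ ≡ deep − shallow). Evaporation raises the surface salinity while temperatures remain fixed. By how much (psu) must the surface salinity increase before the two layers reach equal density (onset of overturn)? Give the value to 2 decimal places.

2.25 psu

Neutral buoyancy requires −α(T_deep − T_surf) + β(S_deep − S_surf′) = 0.
S_surf′ = S_deep − (α/β)·ΔT = 36.44 − (1.9 × 10⁻⁴/8.1 × 10⁻⁴)·(-5.4) = 37.7067 psu.
Increase required: 37.7067 − 35.46 = 2.2467 psu.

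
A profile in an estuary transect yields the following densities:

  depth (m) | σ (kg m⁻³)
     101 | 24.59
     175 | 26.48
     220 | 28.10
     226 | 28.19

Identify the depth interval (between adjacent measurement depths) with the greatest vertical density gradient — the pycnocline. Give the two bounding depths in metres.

Compute the density gradient over each adjacent pair:
  101–175 m: Δρ/Δz = 1.89/74 = 0.026 kg m⁻⁴
  175–220 m: Δρ/Δz = 1.62/45 = 0.036 kg m⁻⁴
  220–226 m: Δρ/Δz = 0.09/6 = 0.015 kg m⁻⁴
The largest gradient is in the 175–220 m interval — the pycnocline.

175–220 m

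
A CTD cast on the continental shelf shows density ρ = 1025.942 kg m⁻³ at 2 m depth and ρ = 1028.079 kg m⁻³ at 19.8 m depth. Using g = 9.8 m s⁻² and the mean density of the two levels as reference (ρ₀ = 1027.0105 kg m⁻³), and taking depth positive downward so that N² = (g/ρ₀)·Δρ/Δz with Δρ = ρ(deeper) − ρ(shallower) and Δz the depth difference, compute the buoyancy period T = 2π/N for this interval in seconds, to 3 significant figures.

186 s

Δρ = 1028.079 − 1025.942 = 2.137 kg m⁻³ over Δz = 19.8 − 2 = 17.8 m.
N² = (9.8/1027.0105) × (2.137/17.8) = 1.1456 × 10⁻³ s⁻².
N = √(1.1456 × 10⁻³) = 0.033847 rad s⁻¹, so T = 2π/N = 185.63 s ≈ 186 s.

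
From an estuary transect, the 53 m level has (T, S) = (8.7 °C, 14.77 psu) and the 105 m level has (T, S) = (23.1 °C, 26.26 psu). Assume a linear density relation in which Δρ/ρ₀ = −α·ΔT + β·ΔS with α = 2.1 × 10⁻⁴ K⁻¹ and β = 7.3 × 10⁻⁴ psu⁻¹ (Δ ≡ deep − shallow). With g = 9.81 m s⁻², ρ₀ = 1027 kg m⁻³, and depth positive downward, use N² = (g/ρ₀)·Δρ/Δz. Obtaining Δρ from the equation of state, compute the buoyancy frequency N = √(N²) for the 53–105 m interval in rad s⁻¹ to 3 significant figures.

ΔT = +14.4 K, ΔS = +11.49 psu (deep − shallow).
Δρ/ρ₀ = −αΔT + βΔS = -3.024 × 10⁻³ + 8.3877 × 10⁻³ = 5.3637 × 10⁻³, so Δρ ≈ 5.509 kg m⁻³.
N² = (g/ρ₀)·Δρ/Δz = g·(Δρ/ρ₀)/Δz = 9.81 × 5.3637 × 10⁻³ / 52 = 1.0119 × 10⁻³ s⁻².
N = √(1.0119 × 10⁻³) = 0.031810 rad s⁻¹ ≈ 0.0318 rad s⁻¹.

0.0318 rad s⁻¹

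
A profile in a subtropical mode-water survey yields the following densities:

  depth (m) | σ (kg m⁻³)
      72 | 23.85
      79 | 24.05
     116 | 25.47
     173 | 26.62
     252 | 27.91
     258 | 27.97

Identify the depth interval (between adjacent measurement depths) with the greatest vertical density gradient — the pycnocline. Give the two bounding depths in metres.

Compute the density gradient over each adjacent pair:
  72–79 m: Δρ/Δz = 0.20/7 = 0.029 kg m⁻⁴
  79–116 m: Δρ/Δz = 1.42/37 = 0.038 kg m⁻⁴
  116–173 m: Δρ/Δz = 1.15/57 = 0.020 kg m⁻⁴
  173–252 m: Δρ/Δz = 1.29/79 = 0.016 kg m⁻⁴
  252–258 m: Δρ/Δz = 0.06/6 = 0.010 kg m⁻⁴
The largest gradient is in the 79–116 m interval — the pycnocline.

79–116 m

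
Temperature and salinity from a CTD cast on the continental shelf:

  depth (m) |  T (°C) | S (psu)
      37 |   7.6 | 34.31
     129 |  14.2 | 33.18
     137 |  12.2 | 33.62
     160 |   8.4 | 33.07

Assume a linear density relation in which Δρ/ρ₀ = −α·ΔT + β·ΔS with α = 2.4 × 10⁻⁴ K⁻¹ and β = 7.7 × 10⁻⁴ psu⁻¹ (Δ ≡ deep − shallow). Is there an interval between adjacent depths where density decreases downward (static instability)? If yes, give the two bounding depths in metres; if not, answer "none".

Evaluate Δρ/ρ₀ = −αΔT + βΔS across each adjacent pair:
  37–129 m: −αΔT+βΔS = −(2.4 × 10⁻⁴)(+6.6)+(7.7 × 10⁻⁴)(-1.13) = -2.5 × 10⁻³ → UNSTABLE
  129–137 m: −αΔT+βΔS = −(2.4 × 10⁻⁴)(-2.0)+(7.7 × 10⁻⁴)(+0.44) = 8.2 × 10⁻⁴ → stable
  137–160 m: −αΔT+βΔS = −(2.4 × 10⁻⁴)(-3.8)+(7.7 × 10⁻⁴)(-0.55) = 4.9 × 10⁻⁴ → stable
The 37–129 m interval has Δρ < 0: lighter water underlies denser water.

37–129 m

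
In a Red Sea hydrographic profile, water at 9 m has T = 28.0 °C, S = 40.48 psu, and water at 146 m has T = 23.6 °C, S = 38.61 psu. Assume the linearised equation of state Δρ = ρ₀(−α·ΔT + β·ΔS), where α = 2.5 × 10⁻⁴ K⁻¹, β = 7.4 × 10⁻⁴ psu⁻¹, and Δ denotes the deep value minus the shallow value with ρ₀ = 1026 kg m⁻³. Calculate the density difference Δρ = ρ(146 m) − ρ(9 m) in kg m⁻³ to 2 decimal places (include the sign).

ΔT = -4.4 K, ΔS = -1.87 psu (deep − shallow).
Δρ/ρ₀ = −(2.5 × 10⁻⁴)(-4.4) + (7.4 × 10⁻⁴)(-1.87) = -2.838 × 10⁻⁴.
Δρ = 1026 × (-2.838 × 10⁻⁴) = -0.29 kg m⁻³.
Negative Δρ: lighter below, statically unstable.

-0.29 kg m⁻³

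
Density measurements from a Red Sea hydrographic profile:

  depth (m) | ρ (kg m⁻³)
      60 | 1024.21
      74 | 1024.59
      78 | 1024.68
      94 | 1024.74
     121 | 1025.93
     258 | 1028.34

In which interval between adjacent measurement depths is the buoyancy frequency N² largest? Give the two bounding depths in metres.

Compute the density gradient over each adjacent pair:
  60–74 m: Δρ/Δz = 0.38/14 = 0.027 kg m⁻⁴
  74–78 m: Δρ/Δz = 0.09/4 = 0.022 kg m⁻⁴
  78–94 m: Δρ/Δz = 0.06/16 = 3.7 × 10⁻³ kg m⁻⁴
  94–121 m: Δρ/Δz = 1.19/27 = 0.044 kg m⁻⁴
  121–258 m: Δρ/Δz = 2.41/137 = 0.018 kg m⁻⁴
The largest gradient is in the 94–121 m interval — the pycnocline.

94–121 m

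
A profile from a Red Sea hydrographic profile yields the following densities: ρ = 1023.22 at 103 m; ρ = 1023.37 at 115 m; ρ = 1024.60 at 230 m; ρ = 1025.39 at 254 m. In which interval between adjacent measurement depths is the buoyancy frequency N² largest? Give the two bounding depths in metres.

Compute the density gradient over each adjacent pair:
  103–115 m: Δρ/Δz = 0.15/12 = 0.012 kg m⁻⁴
  115–230 m: Δρ/Δz = 1.23/115 = 0.011 kg m⁻⁴
  230–254 m: Δρ/Δz = 0.79/24 = 0.033 kg m⁻⁴
The largest gradient is in the 230–254 m interval — the pycnocline.

230–254 m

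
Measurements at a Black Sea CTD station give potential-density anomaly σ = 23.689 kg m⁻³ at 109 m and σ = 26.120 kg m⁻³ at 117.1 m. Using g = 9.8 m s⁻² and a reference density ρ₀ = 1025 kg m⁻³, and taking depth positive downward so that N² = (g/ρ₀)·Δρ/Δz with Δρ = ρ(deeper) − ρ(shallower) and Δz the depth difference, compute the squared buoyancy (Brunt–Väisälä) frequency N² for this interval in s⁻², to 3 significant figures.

Δρ = 1026.120 − 1023.689 = 2.431 kg m⁻³ over Δz = 117.1 − 109 = 8.1 m.
N² = (9.8/1025) × (2.431/8.1) = 2.8695 × 10⁻³ s⁻² ≈ 2.87 × 10⁻³ s⁻².

2.87 × 10⁻³ s⁻²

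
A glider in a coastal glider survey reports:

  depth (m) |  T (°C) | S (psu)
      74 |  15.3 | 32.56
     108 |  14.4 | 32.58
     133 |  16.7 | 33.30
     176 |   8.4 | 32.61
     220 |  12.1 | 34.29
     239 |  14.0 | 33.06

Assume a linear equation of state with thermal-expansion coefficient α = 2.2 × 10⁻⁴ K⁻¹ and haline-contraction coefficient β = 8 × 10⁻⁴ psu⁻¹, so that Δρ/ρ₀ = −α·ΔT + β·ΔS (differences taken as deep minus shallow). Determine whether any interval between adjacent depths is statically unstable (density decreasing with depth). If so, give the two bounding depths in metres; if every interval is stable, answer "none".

220–239 m

Evaluate Δρ/ρ₀ = −αΔT + βΔS across each adjacent pair:
  74–108 m: −αΔT+βΔS = −(2.2 × 10⁻⁴)(-0.9)+(8 × 10⁻⁴)(+0.02) = 2.1 × 10⁻⁴ → stable
  108–133 m: −αΔT+βΔS = −(2.2 × 10⁻⁴)(+2.3)+(8 × 10⁻⁴)(+0.72) = 7.0 × 10⁻⁵ → stable
  133–176 m: −αΔT+βΔS = −(2.2 × 10⁻⁴)(-8.3)+(8 × 10⁻⁴)(-0.69) = 1.3 × 10⁻³ → stable
  176–220 m: −αΔT+βΔS = −(2.2 × 10⁻⁴)(+3.7)+(8 × 10⁻⁴)(+1.68) = 5.3 × 10⁻⁴ → stable
  220–239 m: −αΔT+βΔS = −(2.2 × 10⁻⁴)(+1.9)+(8 × 10⁻⁴)(-1.23) = -1.4 × 10⁻³ → UNSTABLE
The 220–239 m interval has Δρ < 0: lighter water underlies denser water.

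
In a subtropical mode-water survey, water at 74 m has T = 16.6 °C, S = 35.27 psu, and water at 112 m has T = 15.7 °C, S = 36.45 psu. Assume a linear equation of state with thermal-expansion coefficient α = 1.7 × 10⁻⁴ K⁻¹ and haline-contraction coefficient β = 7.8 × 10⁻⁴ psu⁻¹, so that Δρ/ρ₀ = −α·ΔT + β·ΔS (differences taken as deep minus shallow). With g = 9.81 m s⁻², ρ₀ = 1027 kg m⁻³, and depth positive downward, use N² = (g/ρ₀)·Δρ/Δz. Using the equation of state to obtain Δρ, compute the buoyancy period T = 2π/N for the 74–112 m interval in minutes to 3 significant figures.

ΔT = -0.9 K, ΔS = +1.18 psu (deep − shallow).
Δρ/ρ₀ = −αΔT + βΔS = 1.53 × 10⁻⁴ + 9.204 × 10⁻⁴ = 1.0734 × 10⁻³, so Δρ ≈ 1.102 kg m⁻³.
N² = (g/ρ₀)·Δρ/Δz = g·(Δρ/ρ₀)/Δz = 9.81 × 1.0734 × 10⁻³ / 38 = 2.7711 × 10⁻⁴ s⁻².
N = √(2.7711 × 10⁻⁴) = 0.016647 rad s⁻¹ → T = 2π/N = 377.44 s = 6.2907 min ≈ 6.29 min.

6.29 min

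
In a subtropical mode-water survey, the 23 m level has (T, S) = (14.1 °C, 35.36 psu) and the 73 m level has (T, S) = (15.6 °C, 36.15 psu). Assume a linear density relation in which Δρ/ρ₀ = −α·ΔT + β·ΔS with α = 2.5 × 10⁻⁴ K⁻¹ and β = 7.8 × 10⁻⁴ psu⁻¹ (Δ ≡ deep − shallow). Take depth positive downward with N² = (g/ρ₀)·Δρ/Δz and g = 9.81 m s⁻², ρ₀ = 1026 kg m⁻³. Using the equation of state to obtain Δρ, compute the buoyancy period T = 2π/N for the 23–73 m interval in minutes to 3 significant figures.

15.2 min

ΔT = +1.5 K, ΔS = +0.79 psu (deep − shallow).
Δρ/ρ₀ = −αΔT + βΔS = -3.75 × 10⁻⁴ + 6.162 × 10⁻⁴ = 2.412 × 10⁻⁴, so Δρ ≈ 0.2475 kg m⁻³.
N² = (g/ρ₀)·Δρ/Δz = g·(Δρ/ρ₀)/Δz = 9.81 × 2.412 × 10⁻⁴ / 50 = 4.7323 × 10⁻⁵ s⁻².
N = √(4.7323 × 10⁻⁵) = 6.8792 × 10⁻³ rad s⁻¹ → T = 2π/N = 913.36 s = 15.223 min ≈ 15.2 min.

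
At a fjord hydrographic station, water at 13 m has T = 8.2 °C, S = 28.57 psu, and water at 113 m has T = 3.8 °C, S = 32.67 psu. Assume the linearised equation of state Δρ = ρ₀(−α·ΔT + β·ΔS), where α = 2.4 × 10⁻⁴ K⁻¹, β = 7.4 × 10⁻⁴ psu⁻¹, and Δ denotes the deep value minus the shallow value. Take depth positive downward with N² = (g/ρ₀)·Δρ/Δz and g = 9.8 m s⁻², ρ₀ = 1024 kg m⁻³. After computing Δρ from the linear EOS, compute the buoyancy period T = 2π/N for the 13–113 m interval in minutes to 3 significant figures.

ΔT = -4.4 K, ΔS = +4.10 psu (deep − shallow).
Δρ/ρ₀ = −αΔT + βΔS = 1.056 × 10⁻³ + 3.034 × 10⁻³ = 4.09 × 10⁻³, so Δρ ≈ 4.188 kg m⁻³.
N² = (g/ρ₀)·Δρ/Δz = g·(Δρ/ρ₀)/Δz = 9.8 × 4.09 × 10⁻³ / 100 = 4.0082 × 10⁻⁴ s⁻².
N = √(4.0082 × 10⁻⁴) = 0.020020 rad s⁻¹ → T = 2π/N = 313.85 s = 5.2308 min ≈ 5.23 min.

5.23 min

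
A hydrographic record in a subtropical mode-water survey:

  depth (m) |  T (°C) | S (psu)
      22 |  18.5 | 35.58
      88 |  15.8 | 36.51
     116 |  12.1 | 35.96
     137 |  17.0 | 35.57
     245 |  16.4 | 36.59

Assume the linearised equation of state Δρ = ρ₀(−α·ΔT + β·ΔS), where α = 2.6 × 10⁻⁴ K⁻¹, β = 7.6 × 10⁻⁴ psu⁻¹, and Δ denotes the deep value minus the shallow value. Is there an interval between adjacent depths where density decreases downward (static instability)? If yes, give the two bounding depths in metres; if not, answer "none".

116–137 m

Evaluate Δρ/ρ₀ = −αΔT + βΔS across each adjacent pair:
  22–88 m: −αΔT+βΔS = −(2.6 × 10⁻⁴)(-2.7)+(7.6 × 10⁻⁴)(+0.93) = 1.4 × 10⁻³ → stable
  88–116 m: −αΔT+βΔS = −(2.6 × 10⁻⁴)(-3.7)+(7.6 × 10⁻⁴)(-0.55) = 5.4 × 10⁻⁴ → stable
  116–137 m: −αΔT+βΔS = −(2.6 × 10⁻⁴)(+4.9)+(7.6 × 10⁻⁴)(-0.39) = -1.6 × 10⁻³ → UNSTABLE
  137–245 m: −αΔT+βΔS = −(2.6 × 10⁻⁴)(-0.6)+(7.6 × 10⁻⁴)(+1.02) = 9.3 × 10⁻⁴ → stable
The 116–137 m interval has Δρ < 0: lighter water underlies denser water.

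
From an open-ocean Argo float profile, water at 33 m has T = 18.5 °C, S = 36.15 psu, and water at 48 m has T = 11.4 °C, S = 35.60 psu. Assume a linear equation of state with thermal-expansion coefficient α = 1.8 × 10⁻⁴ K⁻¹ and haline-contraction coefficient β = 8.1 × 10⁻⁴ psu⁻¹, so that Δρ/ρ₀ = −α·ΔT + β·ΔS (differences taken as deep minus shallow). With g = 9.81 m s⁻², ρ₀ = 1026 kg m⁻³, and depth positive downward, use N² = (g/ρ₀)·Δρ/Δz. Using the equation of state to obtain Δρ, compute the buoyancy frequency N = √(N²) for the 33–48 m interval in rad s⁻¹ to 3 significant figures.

0.0233 rad s⁻¹

ΔT = -7.1 K, ΔS = -0.55 psu (deep − shallow).
Δρ/ρ₀ = −αΔT + βΔS = 1.278 × 10⁻³ − 4.455 × 10⁻⁴ = 8.325 × 10⁻⁴, so Δρ ≈ 0.8541 kg m⁻³.
N² = (g/ρ₀)·Δρ/Δz = g·(Δρ/ρ₀)/Δz = 9.81 × 8.325 × 10⁻⁴ / 15 = 5.4446 × 10⁻⁴ s⁻².
N = √(5.4446 × 10⁻⁴) = 0.023334 rad s⁻¹ ≈ 0.0233 rad s⁻¹.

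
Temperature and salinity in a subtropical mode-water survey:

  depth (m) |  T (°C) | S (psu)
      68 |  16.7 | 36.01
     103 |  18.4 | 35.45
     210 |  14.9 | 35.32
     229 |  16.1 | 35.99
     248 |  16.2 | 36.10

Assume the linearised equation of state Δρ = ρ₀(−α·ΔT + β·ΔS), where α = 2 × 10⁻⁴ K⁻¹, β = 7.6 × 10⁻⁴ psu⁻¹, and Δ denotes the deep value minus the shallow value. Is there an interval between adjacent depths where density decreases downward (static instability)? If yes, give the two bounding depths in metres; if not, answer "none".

Evaluate Δρ/ρ₀ = −αΔT + βΔS across each adjacent pair:
  68–103 m: −αΔT+βΔS = −(2 × 10⁻⁴)(+1.7)+(7.6 × 10⁻⁴)(-0.56) = -7.7 × 10⁻⁴ → UNSTABLE
  103–210 m: −αΔT+βΔS = −(2 × 10⁻⁴)(-3.5)+(7.6 × 10⁻⁴)(-0.13) = 6.0 × 10⁻⁴ → stable
  210–229 m: −αΔT+βΔS = −(2 × 10⁻⁴)(+1.2)+(7.6 × 10⁻⁴)(+0.67) = 2.7 × 10⁻⁴ → stable
  229–248 m: −αΔT+βΔS = −(2 × 10⁻⁴)(+0.1)+(7.6 × 10⁻⁴)(+0.11) = 6.4 × 10⁻⁵ → stable
The 68–103 m interval has Δρ < 0: lighter water underlies denser water.

68–103 m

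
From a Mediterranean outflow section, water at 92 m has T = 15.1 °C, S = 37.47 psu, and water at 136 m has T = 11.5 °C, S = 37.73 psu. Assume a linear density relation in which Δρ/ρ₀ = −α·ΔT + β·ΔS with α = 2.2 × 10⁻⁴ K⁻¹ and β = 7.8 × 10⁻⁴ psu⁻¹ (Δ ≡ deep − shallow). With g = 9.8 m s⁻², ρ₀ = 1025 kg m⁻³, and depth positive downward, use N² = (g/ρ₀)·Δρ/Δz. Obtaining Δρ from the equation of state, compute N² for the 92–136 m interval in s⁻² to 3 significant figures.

2.22 × 10⁻⁴ s⁻²

ΔT = -3.6 K, ΔS = +0.26 psu (deep − shallow).
Δρ/ρ₀ = −αΔT + βΔS = 7.92 × 10⁻⁴ + 2.028 × 10⁻⁴ = 9.948 × 10⁻⁴, so Δρ ≈ 1.020 kg m⁻³.
N² = (g/ρ₀)·Δρ/Δz = g·(Δρ/ρ₀)/Δz = 9.8 × 9.948 × 10⁻⁴ / 44 = 2.2157 × 10⁻⁴ s⁻² ≈ 2.22 × 10⁻⁴ s⁻².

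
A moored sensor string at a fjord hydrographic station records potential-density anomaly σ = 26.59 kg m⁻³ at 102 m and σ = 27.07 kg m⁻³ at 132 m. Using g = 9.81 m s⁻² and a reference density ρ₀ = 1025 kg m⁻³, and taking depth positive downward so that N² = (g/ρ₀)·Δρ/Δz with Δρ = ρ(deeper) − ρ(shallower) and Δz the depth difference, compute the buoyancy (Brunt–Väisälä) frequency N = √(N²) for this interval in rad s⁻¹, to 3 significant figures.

Δρ = 1027.07 − 1026.59 = 0.48 kg m⁻³ over Δz = 132 − 102 = 30 m.
N² = (9.81/1025) × (0.48/30) = 1.5313 × 10⁻⁴ s⁻².
N = √(1.5313 × 10⁻⁴) = 0.012375 rad s⁻¹ ≈ 0.0124 rad s⁻¹.

0.0124 rad s⁻¹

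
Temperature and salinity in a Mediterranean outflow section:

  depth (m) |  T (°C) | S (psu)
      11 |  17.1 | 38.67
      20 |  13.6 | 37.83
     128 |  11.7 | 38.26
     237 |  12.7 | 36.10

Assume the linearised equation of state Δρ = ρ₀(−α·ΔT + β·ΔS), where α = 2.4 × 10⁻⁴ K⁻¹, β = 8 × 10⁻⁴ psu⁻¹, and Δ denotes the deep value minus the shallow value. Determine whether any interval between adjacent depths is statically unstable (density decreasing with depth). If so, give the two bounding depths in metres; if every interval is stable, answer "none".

128–237 m

Evaluate Δρ/ρ₀ = −αΔT + βΔS across each adjacent pair:
  11–20 m: −αΔT+βΔS = −(2.4 × 10⁻⁴)(-3.5)+(8 × 10⁻⁴)(-0.84) = 1.7 × 10⁻⁴ → stable
  20–128 m: −αΔT+βΔS = −(2.4 × 10⁻⁴)(-1.9)+(8 × 10⁻⁴)(+0.43) = 8.0 × 10⁻⁴ → stable
  128–237 m: −αΔT+βΔS = −(2.4 × 10⁻⁴)(+1.0)+(8 × 10⁻⁴)(-2.16) = -2.0 × 10⁻³ → UNSTABLE
The 128–237 m interval has Δρ < 0: lighter water underlies denser water.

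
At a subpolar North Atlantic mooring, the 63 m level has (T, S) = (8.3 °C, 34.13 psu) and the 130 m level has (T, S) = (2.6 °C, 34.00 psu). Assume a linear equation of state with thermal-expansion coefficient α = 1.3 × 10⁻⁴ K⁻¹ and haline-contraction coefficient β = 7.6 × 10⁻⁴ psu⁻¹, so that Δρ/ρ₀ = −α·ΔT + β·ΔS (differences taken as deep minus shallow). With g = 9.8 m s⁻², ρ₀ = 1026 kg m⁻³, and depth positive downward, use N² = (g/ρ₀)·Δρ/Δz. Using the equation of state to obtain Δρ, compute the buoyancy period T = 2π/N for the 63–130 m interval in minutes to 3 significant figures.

ΔT = -5.7 K, ΔS = -0.13 psu (deep − shallow).
Δρ/ρ₀ = −αΔT + βΔS = 7.41 × 10⁻⁴ − 9.88 × 10⁻⁵ = 6.422 × 10⁻⁴, so Δρ ≈ 0.6589 kg m⁻³.
N² = (g/ρ₀)·Δρ/Δz = g·(Δρ/ρ₀)/Δz = 9.8 × 6.422 × 10⁻⁴ / 67 = 9.3934 × 10⁻⁵ s⁻².
N = √(9.3934 × 10⁻⁵) = 9.6920 × 10⁻³ rad s⁻¹ → T = 2π/N = 648.29 s = 10.805 min ≈ 10.8 min.

10.8 min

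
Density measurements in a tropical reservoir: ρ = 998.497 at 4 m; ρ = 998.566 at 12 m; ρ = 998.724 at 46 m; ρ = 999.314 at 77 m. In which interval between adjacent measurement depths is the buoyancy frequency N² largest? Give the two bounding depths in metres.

Compute the density gradient over each adjacent pair:
  4–12 m: Δρ/Δz = 0.069/8 = 8.6 × 10⁻³ kg m⁻⁴
  12–46 m: Δρ/Δz = 0.158/34 = 4.6 × 10⁻³ kg m⁻⁴
  46–77 m: Δρ/Δz = 0.590/31 = 0.019 kg m⁻⁴
The largest gradient is in the 46–77 m interval — the pycnocline.

46–77 m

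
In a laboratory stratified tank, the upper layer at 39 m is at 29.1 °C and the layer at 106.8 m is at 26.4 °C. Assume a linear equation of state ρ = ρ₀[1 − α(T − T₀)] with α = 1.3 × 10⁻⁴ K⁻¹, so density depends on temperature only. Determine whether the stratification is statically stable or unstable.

ΔT = 26.4 − 29.1 = -2.7 K, so Δρ/ρ₀ = −αΔT = 3.51 × 10⁻⁴.
Δρ/ρ₀ > 0, so Δρ > 0: deeper water is denser → statically stable.

stable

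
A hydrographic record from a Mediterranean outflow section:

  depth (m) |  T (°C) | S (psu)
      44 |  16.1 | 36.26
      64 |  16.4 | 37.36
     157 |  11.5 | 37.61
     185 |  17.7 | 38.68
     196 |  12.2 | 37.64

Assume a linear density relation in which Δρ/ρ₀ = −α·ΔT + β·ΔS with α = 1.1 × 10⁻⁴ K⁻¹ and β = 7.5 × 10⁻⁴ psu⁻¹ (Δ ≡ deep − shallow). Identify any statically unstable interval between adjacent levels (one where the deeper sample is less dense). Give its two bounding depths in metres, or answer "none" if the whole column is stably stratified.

Evaluate Δρ/ρ₀ = −αΔT + βΔS across each adjacent pair:
  44–64 m: −αΔT+βΔS = −(1.1 × 10⁻⁴)(+0.3)+(7.5 × 10⁻⁴)(+1.10) = 7.9 × 10⁻⁴ → stable
  64–157 m: −αΔT+βΔS = −(1.1 × 10⁻⁴)(-4.9)+(7.5 × 10⁻⁴)(+0.25) = 7.3 × 10⁻⁴ → stable
  157–185 m: −αΔT+βΔS = −(1.1 × 10⁻⁴)(+6.2)+(7.5 × 10⁻⁴)(+1.07) = 1.2 × 10⁻⁴ → stable
  185–196 m: −αΔT+βΔS = −(1.1 × 10⁻⁴)(-5.5)+(7.5 × 10⁻⁴)(-1.04) = -1.8 × 10⁻⁴ → UNSTABLE
The 185–196 m interval has Δρ < 0: lighter water underlies denser water.

185–196 m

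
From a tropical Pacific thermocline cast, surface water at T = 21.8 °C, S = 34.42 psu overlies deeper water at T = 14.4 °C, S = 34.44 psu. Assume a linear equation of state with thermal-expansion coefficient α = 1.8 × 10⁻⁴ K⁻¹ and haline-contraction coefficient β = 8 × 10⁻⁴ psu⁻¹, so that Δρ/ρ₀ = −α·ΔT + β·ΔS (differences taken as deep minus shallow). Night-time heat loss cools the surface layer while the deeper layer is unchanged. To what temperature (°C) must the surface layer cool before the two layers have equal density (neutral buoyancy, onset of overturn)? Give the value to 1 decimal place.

14.3 °C

Neutral buoyancy requires Δρ = 0, i.e. −α(T_deep − T_surf′) + β(S_deep − S_surf) = 0.
T_surf′ = T_deep − (β/α)·ΔS = 14.4 − (8 × 10⁻⁴/1.8 × 10⁻⁴)·(+0.02) = 14.311 °C.
Cooling required: 21.8 − (14.311) = 7.489 °C.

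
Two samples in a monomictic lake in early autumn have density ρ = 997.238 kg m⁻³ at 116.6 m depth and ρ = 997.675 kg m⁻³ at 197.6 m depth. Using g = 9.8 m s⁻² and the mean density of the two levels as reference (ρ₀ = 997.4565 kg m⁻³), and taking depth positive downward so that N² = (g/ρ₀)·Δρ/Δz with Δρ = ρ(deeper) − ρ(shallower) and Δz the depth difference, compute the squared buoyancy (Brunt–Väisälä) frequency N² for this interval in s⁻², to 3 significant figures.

5.30 × 10⁻⁵ s⁻²

Δρ = 997.675 − 997.238 = 0.437 kg m⁻³ over Δz = 197.6 − 116.6 = 81 m.
N² = (9.8/997.4565) × (0.437/81) = 5.3006 × 10⁻⁵ s⁻² ≈ 5.30 × 10⁻⁵ s⁻².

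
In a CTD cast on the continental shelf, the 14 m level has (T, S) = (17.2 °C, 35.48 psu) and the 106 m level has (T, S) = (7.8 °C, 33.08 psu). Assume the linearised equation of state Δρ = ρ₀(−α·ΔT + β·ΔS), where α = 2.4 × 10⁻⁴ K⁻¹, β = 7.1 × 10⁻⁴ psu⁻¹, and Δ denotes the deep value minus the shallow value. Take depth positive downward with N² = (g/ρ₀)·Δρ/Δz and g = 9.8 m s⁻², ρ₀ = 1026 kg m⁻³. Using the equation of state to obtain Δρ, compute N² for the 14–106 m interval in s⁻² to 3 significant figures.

5.88 × 10⁻⁵ s⁻²

ΔT = -9.4 K, ΔS = -2.40 psu (deep − shallow).
Δρ/ρ₀ = −αΔT + βΔS = 2.256 × 10⁻³ − 1.704 × 10⁻³ = 5.52 × 10⁻⁴, so Δρ ≈ 0.5664 kg m⁻³.
N² = (g/ρ₀)·Δρ/Δz = g·(Δρ/ρ₀)/Δz = 9.8 × 5.52 × 10⁻⁴ / 92 = 5.8800 × 10⁻⁵ s⁻² ≈ 5.88 × 10⁻⁵ s⁻².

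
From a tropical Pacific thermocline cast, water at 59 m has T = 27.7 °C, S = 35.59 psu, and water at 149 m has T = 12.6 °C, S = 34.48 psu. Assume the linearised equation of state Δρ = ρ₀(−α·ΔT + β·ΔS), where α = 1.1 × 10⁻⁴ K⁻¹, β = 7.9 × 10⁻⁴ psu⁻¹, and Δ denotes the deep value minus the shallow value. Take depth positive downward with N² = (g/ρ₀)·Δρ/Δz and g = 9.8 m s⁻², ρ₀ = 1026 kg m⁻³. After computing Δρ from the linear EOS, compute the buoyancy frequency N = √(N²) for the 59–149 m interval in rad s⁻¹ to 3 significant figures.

9.24 × 10⁻³ rad s⁻¹

ΔT = -15.1 K, ΔS = -1.11 psu (deep − shallow).
Δρ/ρ₀ = −αΔT + βΔS = 1.661 × 10⁻³ − 8.769 × 10⁻⁴ = 7.841 × 10⁻⁴, so Δρ ≈ 0.8045 kg m⁻³.
N² = (g/ρ₀)·Δρ/Δz = g·(Δρ/ρ₀)/Δz = 9.8 × 7.841 × 10⁻⁴ / 90 = 8.5380 × 10⁻⁵ s⁻².
N = √(8.5380 × 10⁻⁵) = 9.2401 × 10⁻³ rad s⁻¹ ≈ 9.24 × 10⁻³ rad s⁻¹.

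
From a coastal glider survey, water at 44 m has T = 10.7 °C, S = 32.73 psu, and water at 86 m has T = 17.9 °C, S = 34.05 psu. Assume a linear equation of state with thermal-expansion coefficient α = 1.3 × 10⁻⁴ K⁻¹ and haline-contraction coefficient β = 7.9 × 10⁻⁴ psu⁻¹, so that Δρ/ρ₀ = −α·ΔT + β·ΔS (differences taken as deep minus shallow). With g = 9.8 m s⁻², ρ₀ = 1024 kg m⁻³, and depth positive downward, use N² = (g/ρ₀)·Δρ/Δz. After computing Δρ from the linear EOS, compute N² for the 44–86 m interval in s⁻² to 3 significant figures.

ΔT = +7.2 K, ΔS = +1.32 psu (deep − shallow).
Δρ/ρ₀ = −αΔT + βΔS = -9.36 × 10⁻⁴ + 1.0428 × 10⁻³ = 1.068 × 10⁻⁴, so Δρ ≈ 0.1094 kg m⁻³.
N² = (g/ρ₀)·Δρ/Δz = g·(Δρ/ρ₀)/Δz = 9.8 × 1.068 × 10⁻⁴ / 42 = 2.4920 × 10⁻⁵ s⁻² ≈ 2.49 × 10⁻⁵ s⁻².

2.49 × 10⁻⁵ s⁻²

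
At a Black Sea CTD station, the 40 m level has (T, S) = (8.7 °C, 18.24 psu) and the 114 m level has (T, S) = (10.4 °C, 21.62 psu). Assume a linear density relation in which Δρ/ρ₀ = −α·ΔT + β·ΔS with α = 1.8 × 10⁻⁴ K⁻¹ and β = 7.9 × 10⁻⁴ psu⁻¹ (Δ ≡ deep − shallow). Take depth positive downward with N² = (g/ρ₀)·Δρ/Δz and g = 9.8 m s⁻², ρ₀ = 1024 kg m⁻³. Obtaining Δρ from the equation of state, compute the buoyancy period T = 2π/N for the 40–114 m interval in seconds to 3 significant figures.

355 s

ΔT = +1.7 K, ΔS = +3.38 psu (deep − shallow).
Δρ/ρ₀ = −αΔT + βΔS = -3.06 × 10⁻⁴ + 2.6702 × 10⁻³ = 2.3642 × 10⁻³, so Δρ ≈ 2.421 kg m⁻³.
N² = (g/ρ₀)·Δρ/Δz = g·(Δρ/ρ₀)/Δz = 9.8 × 2.3642 × 10⁻³ / 74 = 3.1310 × 10⁻⁴ s⁻².
N = √(3.1310 × 10⁻⁴) = 0.017695 rad s⁻¹ → T = 2π/N = 355.08 s ≈ 355 s.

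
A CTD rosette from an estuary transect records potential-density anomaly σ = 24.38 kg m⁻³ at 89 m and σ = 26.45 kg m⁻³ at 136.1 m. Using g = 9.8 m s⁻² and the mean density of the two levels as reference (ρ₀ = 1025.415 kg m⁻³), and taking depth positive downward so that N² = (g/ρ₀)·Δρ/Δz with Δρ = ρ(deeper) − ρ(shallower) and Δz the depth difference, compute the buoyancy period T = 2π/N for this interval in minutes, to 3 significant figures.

5.11 min

Δρ = 1026.45 − 1024.38 = 2.07 kg m⁻³ over Δz = 136.1 − 89 = 47.1 m.
N² = (9.8/1025.415) × (2.07/47.1) = 4.2003 × 10⁻⁴ s⁻².
N = √(4.2003 × 10⁻⁴) = 0.020495 rad s⁻¹, so T = 2π/N = 306.57 s = 5.1095 min ≈ 5.11 min.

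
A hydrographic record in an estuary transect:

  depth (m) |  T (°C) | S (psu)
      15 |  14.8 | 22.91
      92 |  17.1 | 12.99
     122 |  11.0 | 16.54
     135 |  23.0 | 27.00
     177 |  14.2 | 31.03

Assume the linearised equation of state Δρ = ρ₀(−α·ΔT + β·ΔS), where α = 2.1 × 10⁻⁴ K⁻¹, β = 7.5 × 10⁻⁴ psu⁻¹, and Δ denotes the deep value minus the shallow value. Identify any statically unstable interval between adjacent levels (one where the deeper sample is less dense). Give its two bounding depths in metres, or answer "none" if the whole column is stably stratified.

15–92 m

Evaluate Δρ/ρ₀ = −αΔT + βΔS across each adjacent pair:
  15–92 m: −αΔT+βΔS = −(2.1 × 10⁻⁴)(+2.3)+(7.5 × 10⁻⁴)(-9.92) = -7.9 × 10⁻³ → UNSTABLE
  92–122 m: −αΔT+βΔS = −(2.1 × 10⁻⁴)(-6.1)+(7.5 × 10⁻⁴)(+3.55) = 3.9 × 10⁻³ → stable
  122–135 m: −αΔT+βΔS = −(2.1 × 10⁻⁴)(+12.0)+(7.5 × 10⁻⁴)(+10.46) = 5.3 × 10⁻³ → stable
  135–177 m: −αΔT+βΔS = −(2.1 × 10⁻⁴)(-8.8)+(7.5 × 10⁻⁴)(+4.03) = 4.9 × 10⁻³ → stable
The 15–92 m interval has Δρ < 0: lighter water underlies denser water.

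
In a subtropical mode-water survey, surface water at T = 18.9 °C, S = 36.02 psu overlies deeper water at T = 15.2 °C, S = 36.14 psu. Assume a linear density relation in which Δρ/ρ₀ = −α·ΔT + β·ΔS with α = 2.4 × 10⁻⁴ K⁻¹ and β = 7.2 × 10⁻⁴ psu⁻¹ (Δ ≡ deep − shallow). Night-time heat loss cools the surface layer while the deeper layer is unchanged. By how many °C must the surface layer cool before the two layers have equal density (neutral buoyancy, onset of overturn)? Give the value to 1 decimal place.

Neutral buoyancy requires Δρ = 0, i.e. −α(T_deep − T_surf′) + β(S_deep − S_surf) = 0.
T_surf′ = T_deep − (β/α)·ΔS = 15.2 − (7.2 × 10⁻⁴/2.4 × 10⁻⁴)·(+0.12) = 14.840 °C.
Cooling required: 18.9 − (14.840) = 4.060 °C.

4.1 °C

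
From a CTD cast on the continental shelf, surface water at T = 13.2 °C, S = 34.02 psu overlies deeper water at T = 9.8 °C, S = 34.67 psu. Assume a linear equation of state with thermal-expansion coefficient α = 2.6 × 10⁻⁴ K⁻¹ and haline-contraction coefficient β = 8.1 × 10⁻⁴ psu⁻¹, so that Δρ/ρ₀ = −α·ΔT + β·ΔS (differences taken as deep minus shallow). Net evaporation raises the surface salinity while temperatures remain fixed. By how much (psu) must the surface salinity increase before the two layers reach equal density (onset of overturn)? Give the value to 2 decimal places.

1.74 psu

Neutral buoyancy requires −α(T_deep − T_surf) + β(S_deep − S_surf′) = 0.
S_surf′ = S_deep − (α/β)·ΔT = 34.67 − (2.6 × 10⁻⁴/8.1 × 10⁻⁴)·(-3.4) = 35.7614 psu.
Increase required: 35.7614 − 34.02 = 1.7414 psu.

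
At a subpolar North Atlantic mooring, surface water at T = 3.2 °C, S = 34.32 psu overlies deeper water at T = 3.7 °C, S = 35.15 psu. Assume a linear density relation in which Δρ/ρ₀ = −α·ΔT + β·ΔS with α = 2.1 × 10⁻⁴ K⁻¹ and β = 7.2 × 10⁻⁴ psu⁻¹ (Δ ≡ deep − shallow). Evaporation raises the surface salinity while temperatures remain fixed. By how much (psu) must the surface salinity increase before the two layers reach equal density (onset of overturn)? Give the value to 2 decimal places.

Neutral buoyancy requires −α(T_deep − T_surf) + β(S_deep − S_surf′) = 0.
S_surf′ = S_deep − (α/β)·ΔT = 35.15 − (2.1 × 10⁻⁴/7.2 × 10⁻⁴)·(+0.5) = 35.0042 psu.
Increase required: 35.0042 − 34.32 = 0.6842 psu.

0.68 psu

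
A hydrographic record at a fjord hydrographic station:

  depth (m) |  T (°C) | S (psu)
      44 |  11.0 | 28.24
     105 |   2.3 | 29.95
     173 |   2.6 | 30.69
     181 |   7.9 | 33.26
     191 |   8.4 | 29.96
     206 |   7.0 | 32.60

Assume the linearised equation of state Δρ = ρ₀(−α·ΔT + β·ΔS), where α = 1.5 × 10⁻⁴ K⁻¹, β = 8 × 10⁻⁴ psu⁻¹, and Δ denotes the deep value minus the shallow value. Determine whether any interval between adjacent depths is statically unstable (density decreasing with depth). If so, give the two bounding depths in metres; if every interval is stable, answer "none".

181–191 m

Evaluate Δρ/ρ₀ = −αΔT + βΔS across each adjacent pair:
  44–105 m: −αΔT+βΔS = −(1.5 × 10⁻⁴)(-8.7)+(8 × 10⁻⁴)(+1.71) = 2.7 × 10⁻³ → stable
  105–173 m: −αΔT+βΔS = −(1.5 × 10⁻⁴)(+0.3)+(8 × 10⁻⁴)(+0.74) = 5.5 × 10⁻⁴ → stable
  173–181 m: −αΔT+βΔS = −(1.5 × 10⁻⁴)(+5.3)+(8 × 10⁻⁴)(+2.57) = 1.3 × 10⁻³ → stable
  181–191 m: −αΔT+βΔS = −(1.5 × 10⁻⁴)(+0.5)+(8 × 10⁻⁴)(-3.30) = -2.7 × 10⁻³ → UNSTABLE
  191–206 m: −αΔT+βΔS = −(1.5 × 10⁻⁴)(-1.4)+(8 × 10⁻⁴)(+2.64) = 2.3 × 10⁻³ → stable
The 181–191 m interval has Δρ < 0: lighter water underlies denser water.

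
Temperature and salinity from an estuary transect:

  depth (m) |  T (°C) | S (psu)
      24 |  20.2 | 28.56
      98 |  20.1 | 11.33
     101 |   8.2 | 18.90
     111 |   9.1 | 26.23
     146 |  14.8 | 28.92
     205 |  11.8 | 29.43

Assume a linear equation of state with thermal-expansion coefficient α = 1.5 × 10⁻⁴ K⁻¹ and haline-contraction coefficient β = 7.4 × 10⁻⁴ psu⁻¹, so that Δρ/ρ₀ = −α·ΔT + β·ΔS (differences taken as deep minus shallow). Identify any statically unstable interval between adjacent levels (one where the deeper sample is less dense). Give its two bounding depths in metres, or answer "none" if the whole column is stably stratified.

Evaluate Δρ/ρ₀ = −αΔT + βΔS across each adjacent pair:
  24–98 m: −αΔT+βΔS = −(1.5 × 10⁻⁴)(-0.1)+(7.4 × 10⁻⁴)(-17.23) = -0.013 → UNSTABLE
  98–101 m: −αΔT+βΔS = −(1.5 × 10⁻⁴)(-11.9)+(7.4 × 10⁻⁴)(+7.57) = 7.4 × 10⁻³ → stable
  101–111 m: −αΔT+βΔS = −(1.5 × 10⁻⁴)(+0.9)+(7.4 × 10⁻⁴)(+7.33) = 5.3 × 10⁻³ → stable
  111–146 m: −αΔT+βΔS = −(1.5 × 10⁻⁴)(+5.7)+(7.4 × 10⁻⁴)(+2.69) = 1.1 × 10⁻³ → stable
  146–205 m: −αΔT+βΔS = −(1.5 × 10⁻⁴)(-3.0)+(7.4 × 10⁻⁴)(+0.51) = 8.3 × 10⁻⁴ → stable
The 24–98 m interval has Δρ < 0: lighter water underlies denser water.

24–98 m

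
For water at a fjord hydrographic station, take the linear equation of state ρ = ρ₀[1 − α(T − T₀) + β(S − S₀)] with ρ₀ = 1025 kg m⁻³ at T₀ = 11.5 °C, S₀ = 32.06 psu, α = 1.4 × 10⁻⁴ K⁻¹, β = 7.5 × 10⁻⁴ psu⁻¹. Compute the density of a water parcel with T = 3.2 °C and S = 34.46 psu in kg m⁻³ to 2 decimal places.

1028.04 kg m⁻³

T − T₀ = -8.3 K, S − S₀ = +2.40 psu.
Bracket = 1 − α·(-8.3) + β·(+2.40) = 1 + (2.962 × 10⁻³) = 1.0029620.
ρ = 1025 × 1.0029620 = 1028.04 kg m⁻³.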